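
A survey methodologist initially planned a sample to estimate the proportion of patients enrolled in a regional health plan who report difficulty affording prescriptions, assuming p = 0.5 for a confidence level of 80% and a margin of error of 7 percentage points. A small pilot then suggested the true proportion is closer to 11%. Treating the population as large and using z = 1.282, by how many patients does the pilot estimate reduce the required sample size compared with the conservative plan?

Conservative (p = 0.5): n = 1.282² × 0.25 / 0.070² ≈ 83.85 → 84.
Using p = 0.11: p(1−p) = 0.0979, so n = 1.282² × 0.0979 / 0.070² ≈ 32.84 → 33.
Reduction: 84 − 33 = 51.

51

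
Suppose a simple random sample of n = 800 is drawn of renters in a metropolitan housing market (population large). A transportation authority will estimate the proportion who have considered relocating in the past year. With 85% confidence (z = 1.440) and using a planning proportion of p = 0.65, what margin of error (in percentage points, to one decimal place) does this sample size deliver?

2.4

SE(p̂) = √[p(1−p)/n] = √[0.2275/800] = 0.01686.
E = z × SE = 1.440 × 0.01686 = 0.02428, or 2.4 percentage points.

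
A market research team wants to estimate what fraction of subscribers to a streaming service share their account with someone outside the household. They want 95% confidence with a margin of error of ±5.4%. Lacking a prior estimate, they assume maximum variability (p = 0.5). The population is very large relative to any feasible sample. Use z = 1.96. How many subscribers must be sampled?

With p = 0.5, p(1−p) = 0.25.
n = z²·p(1−p)/E² = 1.96² × 0.2500 / 0.054² = 3.8416 × 0.2500 / 0.002916 ≈ 329.36.
Rounding up gives n = 330.

330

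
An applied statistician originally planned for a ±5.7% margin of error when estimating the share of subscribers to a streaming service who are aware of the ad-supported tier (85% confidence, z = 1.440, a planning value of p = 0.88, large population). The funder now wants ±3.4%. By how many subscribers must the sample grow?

At ±5.7%: n = 1.440² × 0.1056 / 0.057² ≈ 67.40 → 68.
At ±3.4%: n = 1.440² × 0.1056 / 0.034² ≈ 189.42 → 190.
Additional respondents: 190 − 68 = 122.

122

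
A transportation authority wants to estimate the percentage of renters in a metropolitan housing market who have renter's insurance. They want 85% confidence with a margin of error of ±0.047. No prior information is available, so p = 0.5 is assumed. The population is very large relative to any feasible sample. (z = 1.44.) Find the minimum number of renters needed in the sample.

235

With p = 0.5, p(1−p) = 0.25.
n = z²·p(1−p)/E² = 1.44² × 0.2500 / 0.047² = 2.0736 × 0.2500 / 0.002209 ≈ 234.68.
Rounding up gives n = 235.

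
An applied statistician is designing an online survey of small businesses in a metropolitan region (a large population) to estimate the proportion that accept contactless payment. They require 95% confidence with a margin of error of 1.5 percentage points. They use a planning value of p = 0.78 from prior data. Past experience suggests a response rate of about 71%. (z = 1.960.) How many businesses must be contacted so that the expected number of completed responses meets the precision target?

4127

Completed interviews needed: n₀ = 1.960² × 0.1716 / 0.015² ≈ 2929.86 → 2930.
At a 71% response rate, contacts needed = 2930 / 0.71 ≈ 4126.76 → 4127.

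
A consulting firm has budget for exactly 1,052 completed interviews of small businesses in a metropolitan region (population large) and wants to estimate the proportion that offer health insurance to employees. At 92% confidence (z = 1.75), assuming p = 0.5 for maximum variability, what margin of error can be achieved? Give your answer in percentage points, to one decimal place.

SE(p̂) = √[p(1−p)/n] = √[0.2500/1052] = 0.01542.
E = z × SE = 1.75 × 0.01542 = 0.02698, or 2.7 percentage points.

2.7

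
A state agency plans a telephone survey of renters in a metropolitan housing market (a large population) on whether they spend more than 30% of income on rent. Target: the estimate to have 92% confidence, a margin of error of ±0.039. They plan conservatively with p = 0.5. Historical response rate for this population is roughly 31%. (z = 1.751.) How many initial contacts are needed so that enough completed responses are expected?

Completed interviews needed: n₀ = 1.751² × 0.2500 / 0.039² ≈ 503.94 → 504.
At a 31% response rate, contacts needed = 504 / 0.31 ≈ 1625.81 → 1626.

1626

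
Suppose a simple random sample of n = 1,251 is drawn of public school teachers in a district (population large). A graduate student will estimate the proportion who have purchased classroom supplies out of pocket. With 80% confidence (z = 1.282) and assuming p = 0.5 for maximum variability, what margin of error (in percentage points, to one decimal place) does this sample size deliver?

SE(p̂) = √[p(1−p)/n] = √[0.2500/1251] = 0.01414.
E = z × SE = 1.282 × 0.01414 = 0.01812, or 1.8 percentage points.

1.8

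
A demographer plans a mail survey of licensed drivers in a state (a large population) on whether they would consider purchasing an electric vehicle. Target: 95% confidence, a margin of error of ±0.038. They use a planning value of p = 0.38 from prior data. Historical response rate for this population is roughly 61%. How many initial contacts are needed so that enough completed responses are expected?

1028

For 95% confidence, z = 1.96.
Completed interviews needed: n₀ = 1.96² × 0.2356 / 0.038² ≈ 626.79 → 627.
At a 61% response rate, contacts needed = 627 / 0.61 ≈ 1027.87 → 1028.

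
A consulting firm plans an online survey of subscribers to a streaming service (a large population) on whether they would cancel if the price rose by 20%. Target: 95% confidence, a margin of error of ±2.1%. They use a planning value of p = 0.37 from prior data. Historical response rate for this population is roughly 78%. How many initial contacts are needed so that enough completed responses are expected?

2604

For 95% confidence, z = 1.960.
Completed interviews needed: n₀ = 1.960² × 0.2331 / 0.021² ≈ 2030.56 → 2031.
At a 78% response rate, contacts needed = 2031 / 0.78 ≈ 2603.85 → 2604.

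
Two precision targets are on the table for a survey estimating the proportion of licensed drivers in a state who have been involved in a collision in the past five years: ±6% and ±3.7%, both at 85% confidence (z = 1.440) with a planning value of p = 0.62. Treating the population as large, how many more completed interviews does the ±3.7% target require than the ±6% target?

At ±6%: n = 1.440² × 0.2356 / 0.060² ≈ 135.71 → 136.
At ±3.7%: n = 1.440² × 0.2356 / 0.037² ≈ 356.86 → 357.
Additional respondents: 357 − 136 = 221.

221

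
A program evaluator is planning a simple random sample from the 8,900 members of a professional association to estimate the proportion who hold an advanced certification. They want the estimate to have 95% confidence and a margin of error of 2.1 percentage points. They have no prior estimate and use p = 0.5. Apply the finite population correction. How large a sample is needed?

1750

For 95% confidence, z = 1.960.
Unadjusted: n₀ = 1.960² × 0.50 × 0.50 / 0.021² ≈ 2177.78, so n₀ = 2178.
Finite population correction with N = 8,900: n = n₀ / (1 + (n₀−1)/N) = 2178 / (1 + 2177/8900) = 2178 / 1.2446 ≈ 1749.95.
Rounding up, n = 1750.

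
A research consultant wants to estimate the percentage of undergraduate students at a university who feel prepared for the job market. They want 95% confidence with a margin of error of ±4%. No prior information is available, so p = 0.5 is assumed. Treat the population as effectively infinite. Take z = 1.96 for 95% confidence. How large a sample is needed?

601

With p = 0.5, p(1−p) = 0.25.
n = z²·p(1−p)/E² = 1.96² × 0.2500 / 0.040² = 3.8416 × 0.2500 / 0.001600 ≈ 600.25.
Rounding up gives n = 601.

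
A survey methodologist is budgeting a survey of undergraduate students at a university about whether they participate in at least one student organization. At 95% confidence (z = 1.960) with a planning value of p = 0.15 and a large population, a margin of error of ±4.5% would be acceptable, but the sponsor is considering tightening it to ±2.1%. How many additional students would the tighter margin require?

At ±4.5%: n = 1.960² × 0.1275 / 0.045² ≈ 241.88 → 242.
At ±2.1%: n = 1.960² × 0.1275 / 0.021² ≈ 1110.67 → 1111.
Additional respondents: 1111 − 242 = 869.

869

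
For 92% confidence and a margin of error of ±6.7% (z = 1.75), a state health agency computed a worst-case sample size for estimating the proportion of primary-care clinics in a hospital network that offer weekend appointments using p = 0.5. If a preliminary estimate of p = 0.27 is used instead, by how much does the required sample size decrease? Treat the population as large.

36

Conservative (p = 0.5): n = 1.75² × 0.25 / 0.067² ≈ 170.56 → 171.
Using p = 0.27: p(1−p) = 0.1971, so n = 1.75² × 0.1971 / 0.067² ≈ 134.47 → 135.
Reduction: 171 − 135 = 36.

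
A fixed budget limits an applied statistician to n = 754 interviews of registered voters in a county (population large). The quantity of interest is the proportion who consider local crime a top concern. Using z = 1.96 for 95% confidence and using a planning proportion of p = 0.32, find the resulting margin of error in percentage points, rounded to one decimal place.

3.3

SE(p̂) = √[p(1−p)/n] = √[0.2176/754] = 0.01699.
E = z × SE = 1.96 × 0.01699 = 0.03330, or 3.3 percentage points.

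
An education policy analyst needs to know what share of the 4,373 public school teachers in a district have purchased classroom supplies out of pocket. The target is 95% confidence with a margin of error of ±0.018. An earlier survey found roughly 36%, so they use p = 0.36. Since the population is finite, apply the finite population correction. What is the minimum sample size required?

1682

For 95% confidence, z = 1.960.
Unadjusted: n₀ = 1.960² × 0.36 × 0.64 / 0.018² ≈ 2731.80, so n₀ = 2732.
Finite population correction with N = 4,373: n = n₀ / (1 + (n₀−1)/N) = 2732 / (1 + 2731/4373) = 2732 / 1.6245 ≈ 1681.73.
Rounding up, n = 1682.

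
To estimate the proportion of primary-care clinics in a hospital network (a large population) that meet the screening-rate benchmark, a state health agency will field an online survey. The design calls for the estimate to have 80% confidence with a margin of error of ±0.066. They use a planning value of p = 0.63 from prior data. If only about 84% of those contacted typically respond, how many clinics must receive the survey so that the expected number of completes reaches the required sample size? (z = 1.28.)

105

Completed interviews needed: n₀ = 1.28² × 0.2331 / 0.066² ≈ 87.67 → 88.
At an 84% response rate, contacts needed = 88 / 0.84 ≈ 104.76 → 105.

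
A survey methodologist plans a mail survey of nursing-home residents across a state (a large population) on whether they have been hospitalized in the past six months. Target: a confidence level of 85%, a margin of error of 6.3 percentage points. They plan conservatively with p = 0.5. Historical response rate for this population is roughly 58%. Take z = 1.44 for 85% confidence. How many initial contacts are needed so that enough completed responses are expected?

226

Completed interviews needed: n₀ = 1.44² × 0.2500 / 0.063² ≈ 130.61 → 131.
At a 58% response rate, contacts needed = 131 / 0.58 ≈ 225.86 → 226.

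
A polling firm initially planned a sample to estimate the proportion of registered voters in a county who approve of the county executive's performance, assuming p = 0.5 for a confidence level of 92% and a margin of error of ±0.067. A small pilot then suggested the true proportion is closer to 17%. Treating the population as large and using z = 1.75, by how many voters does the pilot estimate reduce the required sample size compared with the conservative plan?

74

Conservative (p = 0.5): n = 1.75² × 0.25 / 0.067² ≈ 170.56 → 171.
Using p = 0.17: p(1−p) = 0.1411, so n = 1.75² × 0.1411 / 0.067² ≈ 96.26 → 97.
Reduction: 171 − 97 = 74.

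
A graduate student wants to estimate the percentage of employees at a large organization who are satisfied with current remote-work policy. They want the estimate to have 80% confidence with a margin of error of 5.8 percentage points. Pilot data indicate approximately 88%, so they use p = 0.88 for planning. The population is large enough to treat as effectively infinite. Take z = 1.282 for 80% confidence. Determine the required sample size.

With p = 0.88, p(1−p) = 0.1056.
n = z²·p(1−p)/E² = 1.282² × 0.1056 / 0.058² = 1.6435 × 0.1056 / 0.003364 ≈ 51.59.
Rounding up gives n = 52.

52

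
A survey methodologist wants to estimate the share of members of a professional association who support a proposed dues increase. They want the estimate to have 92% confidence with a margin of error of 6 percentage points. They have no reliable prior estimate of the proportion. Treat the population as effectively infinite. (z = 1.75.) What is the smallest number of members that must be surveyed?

213

With no prior estimate, use p = 0.5, giving p(1−p) = 0.25.
n = z²·p(1−p)/E² = 1.75² × 0.2500 / 0.060² = 3.0625 × 0.2500 / 0.003600 ≈ 212.67.
Rounding up gives n = 213.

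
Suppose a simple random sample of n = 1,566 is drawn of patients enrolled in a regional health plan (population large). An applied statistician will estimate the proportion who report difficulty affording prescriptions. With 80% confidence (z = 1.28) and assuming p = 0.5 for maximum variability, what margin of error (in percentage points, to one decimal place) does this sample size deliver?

SE(p̂) = √[p(1−p)/n] = √[0.2500/1566] = 0.01263.
E = z × SE = 1.28 × 0.01263 = 0.01617, or 1.6 percentage points.

1.6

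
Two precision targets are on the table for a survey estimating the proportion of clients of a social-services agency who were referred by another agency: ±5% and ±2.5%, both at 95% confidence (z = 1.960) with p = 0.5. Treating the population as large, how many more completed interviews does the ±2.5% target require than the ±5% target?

1152

At ±5%: n = 1.960² × 0.2500 / 0.050² ≈ 384.16 → 385.
At ±2.5%: n = 1.960² × 0.2500 / 0.025² ≈ 1536.64 → 1537.
Additional respondents: 1537 − 385 = 1152.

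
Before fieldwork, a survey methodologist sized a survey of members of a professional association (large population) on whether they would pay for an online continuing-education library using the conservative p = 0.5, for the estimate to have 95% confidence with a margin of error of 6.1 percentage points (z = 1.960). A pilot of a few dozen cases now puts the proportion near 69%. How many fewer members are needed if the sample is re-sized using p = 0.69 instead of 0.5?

38

Conservative (p = 0.5): n = 1.960² × 0.25 / 0.061² ≈ 258.10 → 259.
Using p = 0.69: p(1−p) = 0.2139, so n = 1.960² × 0.2139 / 0.061² ≈ 220.83 → 221.
Reduction: 259 − 221 = 38.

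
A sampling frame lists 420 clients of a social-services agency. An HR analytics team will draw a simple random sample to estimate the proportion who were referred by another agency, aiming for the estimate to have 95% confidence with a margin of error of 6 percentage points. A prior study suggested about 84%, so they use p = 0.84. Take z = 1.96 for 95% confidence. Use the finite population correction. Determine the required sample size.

Unadjusted: n₀ = 1.96² × 0.84 × 0.16 / 0.060² ≈ 143.42, so n₀ = 144.
Finite population correction with N = 420: n = n₀ / (1 + (n₀−1)/N) = 144 / (1 + 143/420) = 144 / 1.3405 ≈ 107.42.
Rounding up, n = 108.

108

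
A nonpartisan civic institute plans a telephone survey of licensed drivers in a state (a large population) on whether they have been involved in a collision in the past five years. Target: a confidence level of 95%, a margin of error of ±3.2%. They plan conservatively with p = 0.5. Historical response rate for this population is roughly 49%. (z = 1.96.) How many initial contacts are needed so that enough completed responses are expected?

Completed interviews needed: n₀ = 1.96² × 0.2500 / 0.032² ≈ 937.89 → 938.
At a 49% response rate, contacts needed = 938 / 0.49 ≈ 1914.29 → 1915.

1915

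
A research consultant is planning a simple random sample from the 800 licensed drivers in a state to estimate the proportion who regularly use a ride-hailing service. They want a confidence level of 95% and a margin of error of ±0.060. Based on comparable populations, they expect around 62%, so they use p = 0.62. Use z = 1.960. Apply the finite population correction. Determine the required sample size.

Unadjusted: n₀ = 1.960² × 0.62 × 0.38 / 0.060² ≈ 251.41, so n₀ = 252.
Finite population correction with N = 800: n = n₀ / (1 + (n₀−1)/N) = 252 / (1 + 251/800) = 252 / 1.3137 ≈ 191.82.
Rounding up, n = 192.

192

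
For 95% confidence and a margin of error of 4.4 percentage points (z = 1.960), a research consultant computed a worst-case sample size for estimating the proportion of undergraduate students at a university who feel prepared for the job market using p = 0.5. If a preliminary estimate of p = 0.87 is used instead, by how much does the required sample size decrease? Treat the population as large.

272

Conservative (p = 0.5): n = 1.960² × 0.25 / 0.044² ≈ 496.07 → 497.
Using p = 0.87: p(1−p) = 0.1131, so n = 1.960² × 0.1131 / 0.044² ≈ 224.42 → 225.
Reduction: 497 − 225 = 272.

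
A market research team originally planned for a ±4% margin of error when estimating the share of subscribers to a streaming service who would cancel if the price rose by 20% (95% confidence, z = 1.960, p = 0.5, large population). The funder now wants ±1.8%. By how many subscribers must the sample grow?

At ±4%: n = 1.960² × 0.2500 / 0.040² ≈ 600.25 → 601.
At ±1.8%: n = 1.960² × 0.2500 / 0.018² ≈ 2964.20 → 2965.
Additional respondents: 2965 − 601 = 2364.

2364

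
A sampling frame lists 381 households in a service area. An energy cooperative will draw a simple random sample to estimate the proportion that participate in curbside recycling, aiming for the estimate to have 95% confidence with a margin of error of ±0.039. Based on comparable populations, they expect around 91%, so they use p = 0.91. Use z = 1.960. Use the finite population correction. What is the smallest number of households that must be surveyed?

Unadjusted: n₀ = 1.960² × 0.91 × 0.09 / 0.039² ≈ 206.86, so n₀ = 207.
Finite population correction with N = 381: n = n₀ / (1 + (n₀−1)/N) = 207 / (1 + 206/381) = 207 / 1.5407 ≈ 134.36.
Rounding up, n = 135.

135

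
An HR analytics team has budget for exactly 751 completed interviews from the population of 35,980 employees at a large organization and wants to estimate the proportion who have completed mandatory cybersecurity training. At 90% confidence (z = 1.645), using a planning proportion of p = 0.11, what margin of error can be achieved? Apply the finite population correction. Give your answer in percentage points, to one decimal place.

1.9

Finite-population factor: (N−n)/(N−1) = (35980−751)/(35980−1) = 0.9792.
SE(p̂) = √[p(1−p)/n · (N−n)/(N−1)] = √[0.0979/751 × 0.9792] = 0.01130.
E = z × SE = 1.645 × 0.01130 = 0.01859 ≈ 1.9 percentage points.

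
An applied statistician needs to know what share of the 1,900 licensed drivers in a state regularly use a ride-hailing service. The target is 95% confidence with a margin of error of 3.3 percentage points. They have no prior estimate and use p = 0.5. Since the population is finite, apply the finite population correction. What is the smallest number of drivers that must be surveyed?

For 95% confidence, z = 1.960.
Unadjusted: n₀ = 1.960² × 0.50 × 0.50 / 0.033² ≈ 881.91, so n₀ = 882.
Finite population correction with N = 1,900: n = n₀ / (1 + (n₀−1)/N) = 882 / (1 + 881/1900) = 882 / 1.4637 ≈ 602.59.
Rounding up, n = 603.

603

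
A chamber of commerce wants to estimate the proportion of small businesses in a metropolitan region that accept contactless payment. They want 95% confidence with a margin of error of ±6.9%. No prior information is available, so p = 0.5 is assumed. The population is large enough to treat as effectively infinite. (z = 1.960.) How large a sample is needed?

202

With p = 0.5, p(1−p) = 0.25.
n = z²·p(1−p)/E² = 1.960² × 0.2500 / 0.069² = 3.8416 × 0.2500 / 0.004761 ≈ 201.72.
Rounding up gives n = 202.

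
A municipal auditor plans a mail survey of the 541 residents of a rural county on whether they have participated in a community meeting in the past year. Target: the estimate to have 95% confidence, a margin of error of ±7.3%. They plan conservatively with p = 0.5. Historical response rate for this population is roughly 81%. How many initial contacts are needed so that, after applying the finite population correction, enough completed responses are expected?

168

For 95% confidence, z = 1.960.
Completed interviews needed (unadjusted): n₀ = 1.960² × 0.2500 / 0.073² ≈ 180.22 → 181.
FPC for N = 541: n = 181 / (1 + 180/541) = 181 / 1.3327 ≈ 135.81 → 136.
At an 81% response rate, contacts needed = 136 / 0.81 ≈ 167.90 → 168.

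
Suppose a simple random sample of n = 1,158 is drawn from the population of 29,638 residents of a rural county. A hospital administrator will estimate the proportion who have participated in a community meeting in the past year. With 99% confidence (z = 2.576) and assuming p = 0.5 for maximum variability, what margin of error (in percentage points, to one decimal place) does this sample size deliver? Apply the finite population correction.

3.7

Finite-population factor: (N−n)/(N−1) = (29638−1158)/(29638−1) = 0.9610.
SE(p̂) = √[p(1−p)/n · (N−n)/(N−1)] = √[0.2500/1158 × 0.9610] = 0.01440.
E = z × SE = 2.576 × 0.01440 = 0.03710 ≈ 3.7 percentage points.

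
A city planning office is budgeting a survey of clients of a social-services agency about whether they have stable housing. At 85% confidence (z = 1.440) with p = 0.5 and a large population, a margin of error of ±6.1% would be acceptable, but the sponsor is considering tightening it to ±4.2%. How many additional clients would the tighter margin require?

At ±6.1%: n = 1.440² × 0.2500 / 0.061² ≈ 139.32 → 140.
At ±4.2%: n = 1.440² × 0.2500 / 0.042² ≈ 293.88 → 294.
Additional respondents: 294 − 140 = 154.

154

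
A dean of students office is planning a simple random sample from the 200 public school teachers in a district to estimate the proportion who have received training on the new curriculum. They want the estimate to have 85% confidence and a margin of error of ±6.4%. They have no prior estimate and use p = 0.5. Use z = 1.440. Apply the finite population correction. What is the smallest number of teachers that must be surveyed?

78

Unadjusted: n₀ = 1.440² × 0.50 × 0.50 / 0.064² ≈ 126.56, so n₀ = 127.
Finite population correction with N = 200: n = n₀ / (1 + (n₀−1)/N) = 127 / (1 + 126/200) = 127 / 1.6300 ≈ 77.91.
Rounding up, n = 78.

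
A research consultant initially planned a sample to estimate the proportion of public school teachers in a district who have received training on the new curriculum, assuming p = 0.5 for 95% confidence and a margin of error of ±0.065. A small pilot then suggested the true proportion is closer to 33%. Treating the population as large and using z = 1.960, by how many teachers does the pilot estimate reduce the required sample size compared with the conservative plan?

Conservative (p = 0.5): n = 1.960² × 0.25 / 0.065² ≈ 227.31 → 228.
Using p = 0.33: p(1−p) = 0.2211, so n = 1.960² × 0.2211 / 0.065² ≈ 201.04 → 202.
Reduction: 228 − 202 = 26.

26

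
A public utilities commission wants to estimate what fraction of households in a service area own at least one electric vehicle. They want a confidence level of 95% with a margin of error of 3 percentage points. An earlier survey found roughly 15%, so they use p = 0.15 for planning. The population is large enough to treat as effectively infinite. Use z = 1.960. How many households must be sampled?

545

With p = 0.15, p(1−p) = 0.1275.
n = z²·p(1−p)/E² = 1.960² × 0.1275 / 0.030² = 3.8416 × 0.1275 / 0.000900 ≈ 544.23.
Rounding up gives n = 545.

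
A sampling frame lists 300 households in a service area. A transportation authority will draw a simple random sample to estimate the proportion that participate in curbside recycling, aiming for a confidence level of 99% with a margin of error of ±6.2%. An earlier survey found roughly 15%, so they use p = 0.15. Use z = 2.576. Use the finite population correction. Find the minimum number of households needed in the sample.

128

Unadjusted: n₀ = 2.576² × 0.15 × 0.85 / 0.062² ≈ 220.10, so n₀ = 221.
Finite population correction with N = 300: n = n₀ / (1 + (n₀−1)/N) = 221 / (1 + 220/300) = 221 / 1.7333 ≈ 127.50.
Rounding up, n = 128.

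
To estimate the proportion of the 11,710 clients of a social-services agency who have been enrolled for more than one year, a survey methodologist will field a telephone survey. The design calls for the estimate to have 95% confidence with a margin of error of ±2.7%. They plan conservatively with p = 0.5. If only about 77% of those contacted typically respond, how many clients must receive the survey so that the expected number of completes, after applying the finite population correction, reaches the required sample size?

For 95% confidence, z = 1.96.
Completed interviews needed (unadjusted): n₀ = 1.96² × 0.2500 / 0.027² ≈ 1317.42 → 1318.
FPC for N = 11,710: n = 1318 / (1 + 1317/11710) = 1318 / 1.1125 ≈ 1184.75 → 1185.
At a 77% response rate, contacts needed = 1185 / 0.77 ≈ 1538.96 → 1539.

1539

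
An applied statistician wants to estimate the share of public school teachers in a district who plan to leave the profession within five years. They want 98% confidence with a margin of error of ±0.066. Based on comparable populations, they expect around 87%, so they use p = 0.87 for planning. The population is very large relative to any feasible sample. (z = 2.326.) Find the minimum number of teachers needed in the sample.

141

With p = 0.87, p(1−p) = 0.1131.
n = z²·p(1−p)/E² = 2.326² × 0.1131 / 0.066² = 5.4103 × 0.1131 / 0.004356 ≈ 140.47.
Rounding up gives n = 141.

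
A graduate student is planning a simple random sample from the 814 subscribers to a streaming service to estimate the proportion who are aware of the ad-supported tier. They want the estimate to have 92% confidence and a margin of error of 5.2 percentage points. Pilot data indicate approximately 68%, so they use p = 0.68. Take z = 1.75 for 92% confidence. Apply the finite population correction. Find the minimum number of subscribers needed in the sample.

190

Unadjusted: n₀ = 1.75² × 0.68 × 0.32 / 0.052² ≈ 246.45, so n₀ = 247.
Finite population correction with N = 814: n = n₀ / (1 + (n₀−1)/N) = 247 / (1 + 246/814) = 247 / 1.3022 ≈ 189.68.
Rounding up, n = 190.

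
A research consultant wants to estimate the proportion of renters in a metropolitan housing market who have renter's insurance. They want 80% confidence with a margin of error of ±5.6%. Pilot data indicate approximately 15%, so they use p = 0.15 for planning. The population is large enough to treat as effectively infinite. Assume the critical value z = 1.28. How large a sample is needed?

With p = 0.15, p(1−p) = 0.1275.
n = z²·p(1−p)/E² = 1.28² × 0.1275 / 0.056² = 1.6384 × 0.1275 / 0.003136 ≈ 66.61.
Rounding up gives n = 67.

67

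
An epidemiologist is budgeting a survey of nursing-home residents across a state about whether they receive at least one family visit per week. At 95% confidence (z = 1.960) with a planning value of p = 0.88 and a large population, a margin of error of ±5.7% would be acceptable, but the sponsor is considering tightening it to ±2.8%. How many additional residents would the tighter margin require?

At ±5.7%: n = 1.960² × 0.1056 / 0.057² ≈ 124.86 → 125.
At ±2.8%: n = 1.960² × 0.1056 / 0.028² ≈ 517.44 → 518.
Additional respondents: 518 − 125 = 393.

393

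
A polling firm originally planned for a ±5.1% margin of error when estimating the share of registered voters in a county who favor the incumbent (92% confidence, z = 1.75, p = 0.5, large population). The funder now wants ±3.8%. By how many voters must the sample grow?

At ±5.1%: n = 1.75² × 0.2500 / 0.051² ≈ 294.36 → 295.
At ±3.8%: n = 1.75² × 0.2500 / 0.038² ≈ 530.21 → 531.
Additional respondents: 531 − 295 = 236.

236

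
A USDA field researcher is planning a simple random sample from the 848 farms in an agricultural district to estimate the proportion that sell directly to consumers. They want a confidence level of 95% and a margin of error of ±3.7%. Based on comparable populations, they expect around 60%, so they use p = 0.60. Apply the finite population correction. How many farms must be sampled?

For 95% confidence, z = 1.960.
Unadjusted: n₀ = 1.960² × 0.60 × 0.40 / 0.037² ≈ 673.47, so n₀ = 674.
Finite population correction with N = 848: n = n₀ / (1 + (n₀−1)/N) = 674 / (1 + 673/848) = 674 / 1.7936 ≈ 375.77.
Rounding up, n = 376.

376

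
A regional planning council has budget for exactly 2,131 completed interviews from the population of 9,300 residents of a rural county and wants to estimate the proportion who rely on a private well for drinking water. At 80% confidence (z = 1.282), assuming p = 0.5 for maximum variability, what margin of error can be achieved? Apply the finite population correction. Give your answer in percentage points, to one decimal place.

1.2

Finite-population factor: (N−n)/(N−1) = (9300−2131)/(9300−1) = 0.7709.
SE(p̂) = √[p(1−p)/n · (N−n)/(N−1)] = √[0.2500/2131 × 0.7709] = 0.00951.
E = z × SE = 1.282 × 0.00951 = 0.01219 ≈ 1.2 percentage points.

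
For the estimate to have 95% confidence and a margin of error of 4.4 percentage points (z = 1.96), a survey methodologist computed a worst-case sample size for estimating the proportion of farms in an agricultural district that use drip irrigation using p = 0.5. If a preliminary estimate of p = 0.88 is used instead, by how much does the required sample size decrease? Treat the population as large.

Conservative (p = 0.5): n = 1.96² × 0.25 / 0.044² ≈ 496.07 → 497.
Using p = 0.88: p(1−p) = 0.1056, so n = 1.96² × 0.1056 / 0.044² ≈ 209.54 → 210.
Reduction: 497 − 210 = 287.

287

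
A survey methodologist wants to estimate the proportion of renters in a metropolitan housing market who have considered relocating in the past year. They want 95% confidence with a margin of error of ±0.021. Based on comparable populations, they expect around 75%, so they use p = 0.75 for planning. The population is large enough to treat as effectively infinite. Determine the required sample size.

For 95% confidence, z = 1.960.
With p = 0.75, p(1−p) = 0.1875.
n = z²·p(1−p)/E² = 1.960² × 0.1875 / 0.021² = 3.8416 × 0.1875 / 0.000441 ≈ 1633.33.
Rounding up gives n = 1634.

1634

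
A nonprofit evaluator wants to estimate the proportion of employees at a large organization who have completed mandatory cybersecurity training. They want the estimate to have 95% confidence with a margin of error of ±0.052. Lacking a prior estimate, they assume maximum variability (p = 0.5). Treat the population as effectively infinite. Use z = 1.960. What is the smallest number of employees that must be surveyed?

With p = 0.5, p(1−p) = 0.25.
n = z²·p(1−p)/E² = 1.960² × 0.2500 / 0.052² = 3.8416 × 0.2500 / 0.002704 ≈ 355.18.
Rounding up gives n = 356.

356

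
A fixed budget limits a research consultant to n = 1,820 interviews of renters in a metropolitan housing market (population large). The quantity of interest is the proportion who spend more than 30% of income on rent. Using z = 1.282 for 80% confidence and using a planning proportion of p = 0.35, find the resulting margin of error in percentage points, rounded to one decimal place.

1.4

SE(p̂) = √[p(1−p)/n] = √[0.2275/1820] = 0.01118.
E = z × SE = 1.282 × 0.01118 = 0.01433, or 1.4 percentage points.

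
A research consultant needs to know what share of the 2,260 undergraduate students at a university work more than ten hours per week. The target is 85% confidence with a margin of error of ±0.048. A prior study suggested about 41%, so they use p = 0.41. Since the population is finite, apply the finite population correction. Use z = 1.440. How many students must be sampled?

Unadjusted: n₀ = 1.440² × 0.41 × 0.59 / 0.048² ≈ 217.71, so n₀ = 218.
Finite population correction with N = 2,260: n = n₀ / (1 + (n₀−1)/N) = 218 / (1 + 217/2260) = 218 / 1.0960 ≈ 198.90.
Rounding up, n = 199.

199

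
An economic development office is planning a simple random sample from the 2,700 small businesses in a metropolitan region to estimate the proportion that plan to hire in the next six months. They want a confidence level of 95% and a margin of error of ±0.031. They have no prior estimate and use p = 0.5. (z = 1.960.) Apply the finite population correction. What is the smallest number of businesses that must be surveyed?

730

Unadjusted: n₀ = 1.960² × 0.50 × 0.50 / 0.031² ≈ 999.38, so n₀ = 1000.
Finite population correction with N = 2,700: n = n₀ / (1 + (n₀−1)/N) = 1000 / (1 + 999/2700) = 1000 / 1.3700 ≈ 729.93.
Rounding up, n = 730.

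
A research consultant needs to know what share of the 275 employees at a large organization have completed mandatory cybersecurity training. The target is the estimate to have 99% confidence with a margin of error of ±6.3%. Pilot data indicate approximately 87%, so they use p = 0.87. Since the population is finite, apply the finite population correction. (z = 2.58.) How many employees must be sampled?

Unadjusted: n₀ = 2.58² × 0.87 × 0.13 / 0.063² ≈ 189.68, so n₀ = 190.
Finite population correction with N = 275: n = n₀ / (1 + (n₀−1)/N) = 190 / (1 + 189/275) = 190 / 1.6873 ≈ 112.61.
Rounding up, n = 113.

113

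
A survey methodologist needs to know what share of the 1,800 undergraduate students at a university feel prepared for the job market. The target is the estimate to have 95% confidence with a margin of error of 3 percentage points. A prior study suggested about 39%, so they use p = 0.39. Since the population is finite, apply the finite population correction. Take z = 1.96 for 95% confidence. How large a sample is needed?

650

Unadjusted: n₀ = 1.96² × 0.39 × 0.61 / 0.030² ≈ 1015.46, so n₀ = 1016.
Finite population correction with N = 1,800: n = n₀ / (1 + (n₀−1)/N) = 1016 / (1 + 1015/1800) = 1016 / 1.5639 ≈ 649.66.
Rounding up, n = 650.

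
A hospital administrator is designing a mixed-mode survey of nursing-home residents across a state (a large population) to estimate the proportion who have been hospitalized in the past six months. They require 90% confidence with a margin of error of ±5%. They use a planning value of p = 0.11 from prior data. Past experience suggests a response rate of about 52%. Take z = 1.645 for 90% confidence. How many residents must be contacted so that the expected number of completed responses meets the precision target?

204

Completed interviews needed: n₀ = 1.645² × 0.0979 / 0.050² ≈ 105.97 → 106.
At a 52% response rate, contacts needed = 106 / 0.52 ≈ 203.85 → 204.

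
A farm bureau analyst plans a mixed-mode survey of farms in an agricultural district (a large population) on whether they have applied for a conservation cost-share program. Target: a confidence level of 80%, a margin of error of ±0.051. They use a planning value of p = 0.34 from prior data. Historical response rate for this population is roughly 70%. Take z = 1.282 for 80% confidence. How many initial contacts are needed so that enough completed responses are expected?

Completed interviews needed: n₀ = 1.282² × 0.2244 / 0.051² ≈ 141.79 → 142.
At a 70% response rate, contacts needed = 142 / 0.70 ≈ 202.86 → 203.

203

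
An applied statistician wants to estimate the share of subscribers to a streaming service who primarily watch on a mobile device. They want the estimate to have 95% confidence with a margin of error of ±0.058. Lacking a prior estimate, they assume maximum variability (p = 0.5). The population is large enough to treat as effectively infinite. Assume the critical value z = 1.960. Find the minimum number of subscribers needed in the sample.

With p = 0.5, p(1−p) = 0.25.
n = z²·p(1−p)/E² = 1.960² × 0.2500 / 0.058² = 3.8416 × 0.2500 / 0.003364 ≈ 285.49.
Rounding up gives n = 286.

286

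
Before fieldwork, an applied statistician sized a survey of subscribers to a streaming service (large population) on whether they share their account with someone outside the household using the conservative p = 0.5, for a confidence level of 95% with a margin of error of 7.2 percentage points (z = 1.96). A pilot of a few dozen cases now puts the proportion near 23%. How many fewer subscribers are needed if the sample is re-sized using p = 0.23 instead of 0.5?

54

Conservative (p = 0.5): n = 1.96² × 0.25 / 0.072² ≈ 185.26 → 186.
Using p = 0.23: p(1−p) = 0.1771, so n = 1.96² × 0.1771 / 0.072² ≈ 131.24 → 132.
Reduction: 186 − 132 = 54.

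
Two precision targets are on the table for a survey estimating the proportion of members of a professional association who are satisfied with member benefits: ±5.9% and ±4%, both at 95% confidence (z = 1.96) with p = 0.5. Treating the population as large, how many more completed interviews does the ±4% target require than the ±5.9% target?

At ±5.9%: n = 1.96² × 0.2500 / 0.059² ≈ 275.90 → 276.
At ±4%: n = 1.96² × 0.2500 / 0.040² ≈ 600.25 → 601.
Additional respondents: 601 − 276 = 325.

325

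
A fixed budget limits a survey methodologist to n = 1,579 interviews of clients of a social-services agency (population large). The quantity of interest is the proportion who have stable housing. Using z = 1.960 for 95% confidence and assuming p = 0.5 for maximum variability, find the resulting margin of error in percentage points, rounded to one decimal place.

SE(p̂) = √[p(1−p)/n] = √[0.2500/1579] = 0.01258.
E = z × SE = 1.960 × 0.01258 = 0.02466, or 2.5 percentage points.

2.5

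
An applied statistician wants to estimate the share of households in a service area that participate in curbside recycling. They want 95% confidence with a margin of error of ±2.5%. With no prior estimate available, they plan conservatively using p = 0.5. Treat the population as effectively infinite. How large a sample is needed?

For 95% confidence, z = 1.960.
With p = 0.5, p(1−p) = 0.25.
n = z²·p(1−p)/E² = 1.960² × 0.2500 / 0.025² = 3.8416 × 0.2500 / 0.000625 ≈ 1536.64.
Rounding up gives n = 1537.

1537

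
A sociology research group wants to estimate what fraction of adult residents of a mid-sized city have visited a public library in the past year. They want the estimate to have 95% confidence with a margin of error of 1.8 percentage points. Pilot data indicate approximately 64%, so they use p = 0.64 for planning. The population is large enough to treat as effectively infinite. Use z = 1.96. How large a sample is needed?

2732

With p = 0.64, p(1−p) = 0.2304.
n = z²·p(1−p)/E² = 1.96² × 0.2304 / 0.018² = 3.8416 × 0.2304 / 0.000324 ≈ 2731.80.
Rounding up gives n = 2732.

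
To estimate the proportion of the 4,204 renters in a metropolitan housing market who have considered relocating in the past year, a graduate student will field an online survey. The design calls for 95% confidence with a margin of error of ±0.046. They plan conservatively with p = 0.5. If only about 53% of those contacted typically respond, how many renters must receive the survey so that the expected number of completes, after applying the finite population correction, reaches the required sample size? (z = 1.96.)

774

Completed interviews needed (unadjusted): n₀ = 1.96² × 0.2500 / 0.046² ≈ 453.88 → 454.
FPC for N = 4,204: n = 454 / (1 + 453/4204) = 454 / 1.1078 ≈ 409.84 → 410.
At a 53% response rate, contacts needed = 410 / 0.53 ≈ 773.58 → 774.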